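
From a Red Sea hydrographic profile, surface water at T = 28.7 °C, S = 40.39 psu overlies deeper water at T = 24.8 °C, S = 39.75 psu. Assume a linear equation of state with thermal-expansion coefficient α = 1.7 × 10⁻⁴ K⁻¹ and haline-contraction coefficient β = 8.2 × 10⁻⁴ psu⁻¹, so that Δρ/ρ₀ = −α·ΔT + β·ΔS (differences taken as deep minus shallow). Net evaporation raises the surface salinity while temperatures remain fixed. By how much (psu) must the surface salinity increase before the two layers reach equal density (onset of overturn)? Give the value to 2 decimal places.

0.17 psu

Neutral buoyancy requires −α(T_deep − T_surf) + β(S_deep − S_surf′) = 0.
S_surf′ = S_deep − (α/β)·ΔT = 39.75 − (1.7 × 10⁻⁴/8.2 × 10⁻⁴)·(-3.9) = 40.5585 psu.
Increase required: 40.5585 − 40.39 = 0.1685 psu.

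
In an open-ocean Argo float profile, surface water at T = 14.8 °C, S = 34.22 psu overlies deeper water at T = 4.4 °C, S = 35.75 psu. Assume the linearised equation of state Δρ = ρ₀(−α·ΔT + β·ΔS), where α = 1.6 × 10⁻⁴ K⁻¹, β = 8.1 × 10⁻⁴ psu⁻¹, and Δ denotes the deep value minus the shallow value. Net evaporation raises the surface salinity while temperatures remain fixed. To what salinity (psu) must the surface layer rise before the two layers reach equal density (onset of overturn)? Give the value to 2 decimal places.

Neutral buoyancy requires −α(T_deep − T_surf) + β(S_deep − S_surf′) = 0.
S_surf′ = S_deep − (α/β)·ΔT = 35.75 − (1.6 × 10⁻⁴/8.1 × 10⁻⁴)·(-10.4) = 37.8043 psu.
Increase required: 37.8043 − 34.22 = 3.5843 psu.

37.80 psu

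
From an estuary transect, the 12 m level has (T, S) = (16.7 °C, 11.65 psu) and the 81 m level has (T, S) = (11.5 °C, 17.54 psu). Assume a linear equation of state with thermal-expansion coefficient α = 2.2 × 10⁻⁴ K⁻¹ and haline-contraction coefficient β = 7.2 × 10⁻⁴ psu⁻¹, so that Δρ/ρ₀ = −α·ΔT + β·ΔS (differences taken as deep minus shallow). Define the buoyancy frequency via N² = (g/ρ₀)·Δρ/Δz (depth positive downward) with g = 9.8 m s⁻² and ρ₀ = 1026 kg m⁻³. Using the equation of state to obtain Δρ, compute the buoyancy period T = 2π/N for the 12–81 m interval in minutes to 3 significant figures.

3.79 min

ΔT = -5.2 K, ΔS = +5.89 psu (deep − shallow).
Δρ/ρ₀ = −αΔT + βΔS = 1.144 × 10⁻³ + 4.2408 × 10⁻³ = 5.3848 × 10⁻³, so Δρ ≈ 5.525 kg m⁻³.
N² = (g/ρ₀)·Δρ/Δz = g·(Δρ/ρ₀)/Δz = 9.8 × 5.3848 × 10⁻³ / 69 = 7.6480 × 10⁻⁴ s⁻².
N = √(7.6480 × 10⁻⁴) = 0.027655 rad s⁻¹ → T = 2π/N = 227.20 s = 3.7867 min ≈ 3.79 min.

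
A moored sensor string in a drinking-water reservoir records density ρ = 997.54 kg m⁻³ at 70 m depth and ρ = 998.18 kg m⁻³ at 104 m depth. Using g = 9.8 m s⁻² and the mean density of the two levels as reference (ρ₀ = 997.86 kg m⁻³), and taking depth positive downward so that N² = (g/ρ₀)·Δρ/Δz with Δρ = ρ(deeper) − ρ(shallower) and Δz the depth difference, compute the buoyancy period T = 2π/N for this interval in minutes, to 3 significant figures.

Δρ = 998.18 − 997.54 = 0.64 kg m⁻³ over Δz = 104 − 70 = 34 m.
N² = (9.8/997.86) × (0.64/34) = 1.8487 × 10⁻⁴ s⁻².
N = √(1.8487 × 10⁻⁴) = 0.013597 rad s⁻¹, so T = 2π/N = 462.10 s = 7.7017 min ≈ 7.70 min.

7.70 min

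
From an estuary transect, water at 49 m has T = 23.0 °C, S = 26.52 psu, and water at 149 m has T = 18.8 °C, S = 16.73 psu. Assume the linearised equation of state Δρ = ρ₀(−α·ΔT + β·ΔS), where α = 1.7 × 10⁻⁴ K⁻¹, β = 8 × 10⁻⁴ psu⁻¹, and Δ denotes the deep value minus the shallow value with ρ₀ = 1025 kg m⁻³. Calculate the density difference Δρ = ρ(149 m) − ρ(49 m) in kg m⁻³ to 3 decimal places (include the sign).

-7.296 kg m⁻³

ΔT = -4.2 K, ΔS = -9.79 psu (deep − shallow).
Δρ/ρ₀ = −(1.7 × 10⁻⁴)(-4.2) + (8 × 10⁻⁴)(-9.79) = -7.118 × 10⁻³.
Δρ = 1025 × (-7.118 × 10⁻³) = -7.296 kg m⁻³.
Negative Δρ: lighter below, statically unstable.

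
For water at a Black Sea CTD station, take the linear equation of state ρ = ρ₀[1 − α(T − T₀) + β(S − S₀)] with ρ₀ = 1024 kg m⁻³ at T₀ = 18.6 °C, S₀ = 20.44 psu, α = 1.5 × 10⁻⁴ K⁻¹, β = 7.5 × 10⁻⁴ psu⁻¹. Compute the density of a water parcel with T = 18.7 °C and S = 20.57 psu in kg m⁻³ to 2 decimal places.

T − T₀ = +0.1 K, S − S₀ = +0.13 psu.
Bracket = 1 − α·(+0.1) + β·(+0.13) = 1 + (8.25 × 10⁻⁵) = 1.0000825.
ρ = 1024 × 1.0000825 = 1024.08 kg m⁻³.

1024.08 kg m⁻³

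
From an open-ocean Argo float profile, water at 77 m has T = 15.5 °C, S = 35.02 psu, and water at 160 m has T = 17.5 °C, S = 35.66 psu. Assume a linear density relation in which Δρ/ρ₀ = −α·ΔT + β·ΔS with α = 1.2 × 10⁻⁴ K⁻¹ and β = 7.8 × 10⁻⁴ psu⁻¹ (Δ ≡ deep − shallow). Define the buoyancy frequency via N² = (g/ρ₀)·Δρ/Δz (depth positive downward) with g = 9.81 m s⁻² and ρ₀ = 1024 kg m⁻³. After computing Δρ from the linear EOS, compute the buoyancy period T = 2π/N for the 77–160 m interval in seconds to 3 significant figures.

1.14 × 10³ s

ΔT = +2.0 K, ΔS = +0.64 psu (deep − shallow).
Δρ/ρ₀ = −αΔT + βΔS = -2.40 × 10⁻⁴ + 4.992 × 10⁻⁴ = 2.592 × 10⁻⁴, so Δρ ≈ 0.2654 kg m⁻³.
N² = (g/ρ₀)·Δρ/Δz = g·(Δρ/ρ₀)/Δz = 9.81 × 2.592 × 10⁻⁴ / 83 = 3.0636 × 10⁻⁵ s⁻².
N = √(3.0636 × 10⁻⁵) = 5.5350 × 10⁻³ rad s⁻¹ → T = 2π/N = 1.1352 × 10³ s ≈ 1.14 × 10³ s.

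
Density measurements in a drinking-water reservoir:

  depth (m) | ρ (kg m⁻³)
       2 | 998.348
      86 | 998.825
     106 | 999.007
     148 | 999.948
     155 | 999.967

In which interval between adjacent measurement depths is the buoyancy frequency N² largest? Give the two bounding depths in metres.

106–148 m

Compute the density gradient over each adjacent pair:
  2–86 m: Δρ/Δz = 0.477/84 = 5.7 × 10⁻³ kg m⁻⁴
  86–106 m: Δρ/Δz = 0.182/20 = 9.1 × 10⁻³ kg m⁻⁴
  106–148 m: Δρ/Δz = 0.941/42 = 0.022 kg m⁻⁴
  148–155 m: Δρ/Δz = 0.019/7 = 2.7 × 10⁻³ kg m⁻⁴
The largest gradient is in the 106–148 m interval — the pycnocline.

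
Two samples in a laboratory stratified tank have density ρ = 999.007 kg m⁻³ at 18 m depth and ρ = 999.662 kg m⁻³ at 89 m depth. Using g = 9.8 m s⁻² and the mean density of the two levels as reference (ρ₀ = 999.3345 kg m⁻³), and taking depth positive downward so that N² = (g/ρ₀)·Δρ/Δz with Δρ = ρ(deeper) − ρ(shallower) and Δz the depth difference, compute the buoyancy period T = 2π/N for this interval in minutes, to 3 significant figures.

11.0 min

Δρ = 999.662 − 999.007 = 0.655 kg m⁻³ over Δz = 89 − 18 = 71 m.
N² = (9.8/999.3345) × (0.655/71) = 9.0469 × 10⁻⁵ s⁻².
N = √(9.0469 × 10⁻⁵) = 9.5115 × 10⁻³ rad s⁻¹, so T = 2π/N = 660.59 s = 11.010 min ≈ 11.0 min.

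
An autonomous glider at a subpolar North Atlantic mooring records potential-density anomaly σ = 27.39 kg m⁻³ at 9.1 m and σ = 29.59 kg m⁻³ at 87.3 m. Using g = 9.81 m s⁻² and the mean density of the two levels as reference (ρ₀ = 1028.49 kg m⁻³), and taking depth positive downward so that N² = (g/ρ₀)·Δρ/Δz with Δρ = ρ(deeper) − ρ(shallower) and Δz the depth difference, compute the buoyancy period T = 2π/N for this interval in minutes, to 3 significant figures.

6.39 min

Δρ = 1029.59 − 1027.39 = 2.20 kg m⁻³ over Δz = 87.3 − 9.1 = 78.2 m.
N² = (9.81/1028.49) × (2.20/78.2) = 2.6834 × 10⁻⁴ s⁻².
N = √(2.6834 × 10⁻⁴) = 0.016381 rad s⁻¹, so T = 2π/N = 383.57 s = 6.3928 min ≈ 6.39 min.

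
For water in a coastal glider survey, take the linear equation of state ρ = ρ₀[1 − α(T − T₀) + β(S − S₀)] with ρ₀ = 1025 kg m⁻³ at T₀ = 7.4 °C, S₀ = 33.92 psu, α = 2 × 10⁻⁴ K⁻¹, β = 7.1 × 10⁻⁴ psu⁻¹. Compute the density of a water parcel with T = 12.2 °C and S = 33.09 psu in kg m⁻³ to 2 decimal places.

T − T₀ = +4.8 K, S − S₀ = -0.83 psu.
Bracket = 1 − α·(+4.8) + β·(-0.83) = 1 + (-1.5493 × 10⁻³) = 0.9984507.
ρ = 1025 × 0.9984507 = 1023.41 kg m⁻³.

1023.41 kg m⁻³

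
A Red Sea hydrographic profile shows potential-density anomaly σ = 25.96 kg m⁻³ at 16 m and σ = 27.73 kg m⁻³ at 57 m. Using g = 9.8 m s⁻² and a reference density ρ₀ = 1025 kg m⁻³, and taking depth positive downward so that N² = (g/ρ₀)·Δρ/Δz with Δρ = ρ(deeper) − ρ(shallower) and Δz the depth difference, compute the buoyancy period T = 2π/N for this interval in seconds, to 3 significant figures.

309 s

Δρ = 1027.73 − 1025.96 = 1.77 kg m⁻³ over Δz = 57 − 16 = 41 m.
N² = (9.8/1025) × (1.77/41) = 4.1275 × 10⁻⁴ s⁻².
N = √(4.1275 × 10⁻⁴) = 0.020316 rad s⁻¹, so T = 2π/N = 309.27 s ≈ 309 s.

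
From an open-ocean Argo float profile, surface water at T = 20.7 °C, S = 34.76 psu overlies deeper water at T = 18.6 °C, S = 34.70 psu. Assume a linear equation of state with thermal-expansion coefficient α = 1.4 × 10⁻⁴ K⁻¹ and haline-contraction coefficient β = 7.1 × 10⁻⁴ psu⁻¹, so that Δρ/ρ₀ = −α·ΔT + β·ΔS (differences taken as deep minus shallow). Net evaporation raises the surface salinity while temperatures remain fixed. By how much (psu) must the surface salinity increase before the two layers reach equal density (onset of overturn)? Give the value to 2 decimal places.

0.35 psu

Neutral buoyancy requires −α(T_deep − T_surf) + β(S_deep − S_surf′) = 0.
S_surf′ = S_deep − (α/β)·ΔT = 34.70 − (1.4 × 10⁻⁴/7.1 × 10⁻⁴)·(-2.1) = 35.1141 psu.
Increase required: 35.1141 − 34.76 = 0.3541 psu.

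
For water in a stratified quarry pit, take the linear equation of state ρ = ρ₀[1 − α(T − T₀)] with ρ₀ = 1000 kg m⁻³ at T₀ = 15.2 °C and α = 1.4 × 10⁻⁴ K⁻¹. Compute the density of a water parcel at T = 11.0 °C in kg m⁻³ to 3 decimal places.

T − T₀ = -4.2 K.
Bracket = 1 − α·(-4.2) = 1 + (5.88 × 10⁻⁴) = 1.0005880.
ρ = 1000 × 1.0005880 = 1000.588 kg m⁻³.

1000.588 kg m⁻³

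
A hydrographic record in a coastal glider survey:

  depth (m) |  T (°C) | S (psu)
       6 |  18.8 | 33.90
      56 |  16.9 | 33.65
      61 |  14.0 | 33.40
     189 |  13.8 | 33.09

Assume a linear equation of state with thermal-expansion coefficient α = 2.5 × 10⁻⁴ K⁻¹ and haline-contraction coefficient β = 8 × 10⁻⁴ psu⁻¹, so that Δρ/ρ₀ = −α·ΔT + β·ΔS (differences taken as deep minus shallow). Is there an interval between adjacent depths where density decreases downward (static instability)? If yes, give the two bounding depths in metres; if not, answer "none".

61–189 m

Evaluate Δρ/ρ₀ = −αΔT + βΔS across each adjacent pair:
  6–56 m: −αΔT+βΔS = −(2.5 × 10⁻⁴)(-1.9)+(8 × 10⁻⁴)(-0.25) = 2.7 × 10⁻⁴ → stable
  56–61 m: −αΔT+βΔS = −(2.5 × 10⁻⁴)(-2.9)+(8 × 10⁻⁴)(-0.25) = 5.2 × 10⁻⁴ → stable
  61–189 m: −αΔT+βΔS = −(2.5 × 10⁻⁴)(-0.2)+(8 × 10⁻⁴)(-0.31) = -2.0 × 10⁻⁴ → UNSTABLE
The 61–189 m interval has Δρ < 0: lighter water underlies denser water.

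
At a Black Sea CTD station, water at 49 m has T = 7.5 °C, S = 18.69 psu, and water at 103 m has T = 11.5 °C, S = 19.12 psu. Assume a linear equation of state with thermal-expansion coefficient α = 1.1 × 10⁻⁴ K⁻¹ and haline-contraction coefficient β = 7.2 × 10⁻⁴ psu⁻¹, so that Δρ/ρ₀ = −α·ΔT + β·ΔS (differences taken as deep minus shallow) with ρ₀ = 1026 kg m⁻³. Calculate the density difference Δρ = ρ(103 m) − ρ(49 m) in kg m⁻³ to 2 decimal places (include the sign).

ΔT = +4.0 K, ΔS = +0.43 psu (deep − shallow).
Δρ/ρ₀ = −(1.1 × 10⁻⁴)(+4.0) + (7.2 × 10⁻⁴)(+0.43) = -1.304 × 10⁻⁴.
Δρ = 1026 × (-1.304 × 10⁻⁴) = -0.13 kg m⁻³.
Negative Δρ: lighter below, statically unstable.

-0.13 kg m⁻³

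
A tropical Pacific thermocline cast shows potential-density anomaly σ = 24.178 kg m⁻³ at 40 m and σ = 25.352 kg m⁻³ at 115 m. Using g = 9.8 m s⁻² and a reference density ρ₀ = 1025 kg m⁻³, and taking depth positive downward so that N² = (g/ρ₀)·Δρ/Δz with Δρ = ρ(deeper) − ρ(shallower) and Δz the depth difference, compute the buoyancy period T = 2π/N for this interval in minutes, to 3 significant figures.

Δρ = 1025.352 − 1024.178 = 1.174 kg m⁻³ over Δz = 115 − 40 = 75 m.
N² = (9.8/1025) × (1.174/75) = 1.4966 × 10⁻⁴ s⁻².
N = √(1.4966 × 10⁻⁴) = 0.012234 rad s⁻¹, so T = 2π/N = 513.58 s = 8.5597 min ≈ 8.56 min.

8.56 min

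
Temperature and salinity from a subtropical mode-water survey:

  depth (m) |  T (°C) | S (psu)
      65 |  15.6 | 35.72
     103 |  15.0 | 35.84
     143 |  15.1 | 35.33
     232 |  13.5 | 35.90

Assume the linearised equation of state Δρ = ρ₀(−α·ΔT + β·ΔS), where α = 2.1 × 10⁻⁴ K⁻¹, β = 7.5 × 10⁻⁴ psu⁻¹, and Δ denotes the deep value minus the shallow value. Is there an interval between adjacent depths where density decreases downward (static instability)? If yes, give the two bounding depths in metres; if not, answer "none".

Evaluate Δρ/ρ₀ = −αΔT + βΔS across each adjacent pair:
  65–103 m: −αΔT+βΔS = −(2.1 × 10⁻⁴)(-0.6)+(7.5 × 10⁻⁴)(+0.12) = 2.2 × 10⁻⁴ → stable
  103–143 m: −αΔT+βΔS = −(2.1 × 10⁻⁴)(+0.1)+(7.5 × 10⁻⁴)(-0.51) = -4.0 × 10⁻⁴ → UNSTABLE
  143–232 m: −αΔT+βΔS = −(2.1 × 10⁻⁴)(-1.6)+(7.5 × 10⁻⁴)(+0.57) = 7.6 × 10⁻⁴ → stable
The 103–143 m interval has Δρ < 0: lighter water underlies denser water.

103–143 m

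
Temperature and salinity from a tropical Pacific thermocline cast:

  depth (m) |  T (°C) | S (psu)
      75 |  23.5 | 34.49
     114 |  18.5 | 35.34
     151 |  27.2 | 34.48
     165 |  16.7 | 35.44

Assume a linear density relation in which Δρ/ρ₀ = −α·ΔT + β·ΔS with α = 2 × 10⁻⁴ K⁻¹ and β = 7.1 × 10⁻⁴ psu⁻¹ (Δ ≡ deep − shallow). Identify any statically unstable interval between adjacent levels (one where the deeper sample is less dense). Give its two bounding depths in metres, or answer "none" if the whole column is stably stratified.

Evaluate Δρ/ρ₀ = −αΔT + βΔS across each adjacent pair:
  75–114 m: −αΔT+βΔS = −(2 × 10⁻⁴)(-5.0)+(7.1 × 10⁻⁴)(+0.85) = 1.6 × 10⁻³ → stable
  114–151 m: −αΔT+βΔS = −(2 × 10⁻⁴)(+8.7)+(7.1 × 10⁻⁴)(-0.86) = -2.4 × 10⁻³ → UNSTABLE
  151–165 m: −αΔT+βΔS = −(2 × 10⁻⁴)(-10.5)+(7.1 × 10⁻⁴)(+0.96) = 2.8 × 10⁻³ → stable
The 114–151 m interval has Δρ < 0: lighter water underlies denser water.

114–151 m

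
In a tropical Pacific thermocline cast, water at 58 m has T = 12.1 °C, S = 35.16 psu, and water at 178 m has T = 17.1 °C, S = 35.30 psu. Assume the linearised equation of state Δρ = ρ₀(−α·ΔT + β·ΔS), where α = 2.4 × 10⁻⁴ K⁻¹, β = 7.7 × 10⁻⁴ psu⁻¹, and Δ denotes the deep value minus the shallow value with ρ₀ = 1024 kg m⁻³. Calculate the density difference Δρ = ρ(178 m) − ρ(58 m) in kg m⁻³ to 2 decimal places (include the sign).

ΔT = +5.0 K, ΔS = +0.14 psu (deep − shallow).
Δρ/ρ₀ = −(2.4 × 10⁻⁴)(+5.0) + (7.7 × 10⁻⁴)(+0.14) = -1.0922 × 10⁻³.
Δρ = 1024 × (-1.0922 × 10⁻³) = -1.12 kg m⁻³.
Negative Δρ: lighter below, statically unstable.

-1.12 kg m⁻³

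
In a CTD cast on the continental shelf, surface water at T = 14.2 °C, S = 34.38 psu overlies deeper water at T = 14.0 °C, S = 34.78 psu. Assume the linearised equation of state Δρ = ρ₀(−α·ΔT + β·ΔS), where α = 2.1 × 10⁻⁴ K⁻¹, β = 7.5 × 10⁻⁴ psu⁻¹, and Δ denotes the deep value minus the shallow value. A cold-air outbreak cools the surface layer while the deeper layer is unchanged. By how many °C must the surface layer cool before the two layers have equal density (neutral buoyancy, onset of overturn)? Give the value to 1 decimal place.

1.6 °C

Neutral buoyancy requires Δρ = 0, i.e. −α(T_deep − T_surf′) + β(S_deep − S_surf) = 0.
T_surf′ = T_deep − (β/α)·ΔS = 14.0 − (7.5 × 10⁻⁴/2.1 × 10⁻⁴)·(+0.40) = 12.571 °C.
Cooling required: 14.2 − (12.571) = 1.629 °C.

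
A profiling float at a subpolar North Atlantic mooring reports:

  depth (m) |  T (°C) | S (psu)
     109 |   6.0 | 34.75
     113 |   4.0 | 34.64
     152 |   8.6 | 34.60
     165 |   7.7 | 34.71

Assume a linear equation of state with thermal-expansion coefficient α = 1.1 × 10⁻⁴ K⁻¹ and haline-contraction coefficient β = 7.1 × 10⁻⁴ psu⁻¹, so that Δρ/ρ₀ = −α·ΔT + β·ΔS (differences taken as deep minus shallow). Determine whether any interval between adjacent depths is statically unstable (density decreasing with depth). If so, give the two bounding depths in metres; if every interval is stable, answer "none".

Evaluate Δρ/ρ₀ = −αΔT + βΔS across each adjacent pair:
  109–113 m: −αΔT+βΔS = −(1.1 × 10⁻⁴)(-2.0)+(7.1 × 10⁻⁴)(-0.11) = 1.4 × 10⁻⁴ → stable
  113–152 m: −αΔT+βΔS = −(1.1 × 10⁻⁴)(+4.6)+(7.1 × 10⁻⁴)(-0.04) = -5.3 × 10⁻⁴ → UNSTABLE
  152–165 m: −αΔT+βΔS = −(1.1 × 10⁻⁴)(-0.9)+(7.1 × 10⁻⁴)(+0.11) = 1.8 × 10⁻⁴ → stable
The 113–152 m interval has Δρ < 0: lighter water underlies denser water.

113–152 m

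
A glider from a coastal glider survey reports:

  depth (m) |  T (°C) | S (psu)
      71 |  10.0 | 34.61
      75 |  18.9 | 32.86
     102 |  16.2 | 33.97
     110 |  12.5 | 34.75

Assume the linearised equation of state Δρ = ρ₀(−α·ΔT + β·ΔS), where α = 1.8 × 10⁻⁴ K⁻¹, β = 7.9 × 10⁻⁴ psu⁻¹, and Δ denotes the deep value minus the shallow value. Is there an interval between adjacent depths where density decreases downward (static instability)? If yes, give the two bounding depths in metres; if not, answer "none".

71–75 m

Evaluate Δρ/ρ₀ = −αΔT + βΔS across each adjacent pair:
  71–75 m: −αΔT+βΔS = −(1.8 × 10⁻⁴)(+8.9)+(7.9 × 10⁻⁴)(-1.75) = -3.0 × 10⁻³ → UNSTABLE
  75–102 m: −αΔT+βΔS = −(1.8 × 10⁻⁴)(-2.7)+(7.9 × 10⁻⁴)(+1.11) = 1.4 × 10⁻³ → stable
  102–110 m: −αΔT+βΔS = −(1.8 × 10⁻⁴)(-3.7)+(7.9 × 10⁻⁴)(+0.78) = 1.3 × 10⁻³ → stable
The 71–75 m interval has Δρ < 0: lighter water underlies denser water.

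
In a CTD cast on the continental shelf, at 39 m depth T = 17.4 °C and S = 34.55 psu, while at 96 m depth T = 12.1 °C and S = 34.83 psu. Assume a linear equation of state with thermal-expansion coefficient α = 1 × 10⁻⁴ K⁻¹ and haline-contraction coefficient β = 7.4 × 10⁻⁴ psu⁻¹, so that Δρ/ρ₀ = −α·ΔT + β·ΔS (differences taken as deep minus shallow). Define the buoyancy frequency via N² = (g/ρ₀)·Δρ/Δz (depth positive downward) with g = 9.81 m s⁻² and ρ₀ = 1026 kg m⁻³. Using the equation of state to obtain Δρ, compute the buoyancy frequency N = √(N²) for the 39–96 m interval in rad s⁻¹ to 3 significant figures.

0.0113 rad s⁻¹

ΔT = -5.3 K, ΔS = +0.28 psu (deep − shallow).
Δρ/ρ₀ = −αΔT + βΔS = 5.30 × 10⁻⁴ + 2.072 × 10⁻⁴ = 7.372 × 10⁻⁴, so Δρ ≈ 0.7564 kg m⁻³.
N² = (g/ρ₀)·Δρ/Δz = g·(Δρ/ρ₀)/Δz = 9.81 × 7.372 × 10⁻⁴ / 57 = 1.2688 × 10⁻⁴ s⁻².
N = √(1.2688 × 10⁻⁴) = 0.011264 rad s⁻¹ ≈ 0.0113 rad s⁻¹.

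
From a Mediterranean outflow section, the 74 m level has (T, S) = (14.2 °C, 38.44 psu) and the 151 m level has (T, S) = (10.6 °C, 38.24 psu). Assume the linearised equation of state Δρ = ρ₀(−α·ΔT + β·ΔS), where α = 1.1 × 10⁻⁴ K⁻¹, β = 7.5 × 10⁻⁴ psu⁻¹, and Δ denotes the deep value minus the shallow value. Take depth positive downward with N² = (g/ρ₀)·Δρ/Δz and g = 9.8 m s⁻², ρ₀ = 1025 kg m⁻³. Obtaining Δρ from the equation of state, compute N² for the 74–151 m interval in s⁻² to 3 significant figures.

ΔT = -3.6 K, ΔS = -0.20 psu (deep − shallow).
Δρ/ρ₀ = −αΔT + βΔS = 3.96 × 10⁻⁴ − 1.50 × 10⁻⁴ = 2.46 × 10⁻⁴, so Δρ ≈ 0.2522 kg m⁻³.
N² = (g/ρ₀)·Δρ/Δz = g·(Δρ/ρ₀)/Δz = 9.8 × 2.46 × 10⁻⁴ / 77 = 3.1309 × 10⁻⁵ s⁻² ≈ 3.13 × 10⁻⁵ s⁻².

3.13 × 10⁻⁵ s⁻²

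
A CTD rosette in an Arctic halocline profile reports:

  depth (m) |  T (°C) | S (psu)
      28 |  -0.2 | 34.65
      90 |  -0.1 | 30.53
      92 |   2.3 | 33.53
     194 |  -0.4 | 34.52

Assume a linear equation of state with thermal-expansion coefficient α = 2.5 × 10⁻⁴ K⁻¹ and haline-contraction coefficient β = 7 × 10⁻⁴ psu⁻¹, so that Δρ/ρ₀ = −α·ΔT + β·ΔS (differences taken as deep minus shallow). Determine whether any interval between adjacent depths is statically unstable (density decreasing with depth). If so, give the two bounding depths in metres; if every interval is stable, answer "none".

Evaluate Δρ/ρ₀ = −αΔT + βΔS across each adjacent pair:
  28–90 m: −αΔT+βΔS = −(2.5 × 10⁻⁴)(+0.1)+(7 × 10⁻⁴)(-4.12) = -2.9 × 10⁻³ → UNSTABLE
  90–92 m: −αΔT+βΔS = −(2.5 × 10⁻⁴)(+2.4)+(7 × 10⁻⁴)(+3.00) = 1.5 × 10⁻³ → stable
  92–194 m: −αΔT+βΔS = −(2.5 × 10⁻⁴)(-2.7)+(7 × 10⁻⁴)(+0.99) = 1.4 × 10⁻³ → stable
The 28–90 m interval has Δρ < 0: lighter water underlies denser water.

28–90 m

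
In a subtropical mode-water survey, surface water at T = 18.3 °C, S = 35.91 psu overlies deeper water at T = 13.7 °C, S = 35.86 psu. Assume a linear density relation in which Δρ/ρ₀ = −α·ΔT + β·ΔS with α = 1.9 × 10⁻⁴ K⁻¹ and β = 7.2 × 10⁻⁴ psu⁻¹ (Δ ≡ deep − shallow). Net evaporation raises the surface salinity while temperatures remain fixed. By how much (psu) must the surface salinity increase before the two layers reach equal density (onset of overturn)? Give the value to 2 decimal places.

1.16 psu

Neutral buoyancy requires −α(T_deep − T_surf) + β(S_deep − S_surf′) = 0.
S_surf′ = S_deep − (α/β)·ΔT = 35.86 − (1.9 × 10⁻⁴/7.2 × 10⁻⁴)·(-4.6) = 37.0739 psu.
Increase required: 37.0739 − 35.91 = 1.1639 psu.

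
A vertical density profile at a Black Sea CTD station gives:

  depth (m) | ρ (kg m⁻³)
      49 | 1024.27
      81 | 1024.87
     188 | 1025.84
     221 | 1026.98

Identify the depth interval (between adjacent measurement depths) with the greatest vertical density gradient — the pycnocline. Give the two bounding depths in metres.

188–221 m

Compute the density gradient over each adjacent pair:
  49–81 m: Δρ/Δz = 0.60/32 = 0.019 kg m⁻⁴
  81–188 m: Δρ/Δz = 0.97/107 = 9.1 × 10⁻³ kg m⁻⁴
  188–221 m: Δρ/Δz = 1.14/33 = 0.035 kg m⁻⁴
The largest gradient is in the 188–221 m interval — the pycnocline.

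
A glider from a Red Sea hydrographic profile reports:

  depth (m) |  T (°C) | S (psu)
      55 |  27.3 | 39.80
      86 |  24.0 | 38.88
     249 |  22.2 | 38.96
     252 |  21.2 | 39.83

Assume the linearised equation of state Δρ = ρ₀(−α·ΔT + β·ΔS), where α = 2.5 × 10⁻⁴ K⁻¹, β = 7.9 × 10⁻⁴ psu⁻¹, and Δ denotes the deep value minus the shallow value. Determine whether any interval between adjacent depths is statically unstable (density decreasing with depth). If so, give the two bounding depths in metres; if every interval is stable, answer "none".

Evaluate Δρ/ρ₀ = −αΔT + βΔS across each adjacent pair:
  55–86 m: −αΔT+βΔS = −(2.5 × 10⁻⁴)(-3.3)+(7.9 × 10⁻⁴)(-0.92) = 9.8 × 10⁻⁵ → stable
  86–249 m: −αΔT+βΔS = −(2.5 × 10⁻⁴)(-1.8)+(7.9 × 10⁻⁴)(+0.08) = 5.1 × 10⁻⁴ → stable
  249–252 m: −αΔT+βΔS = −(2.5 × 10⁻⁴)(-1.0)+(7.9 × 10⁻⁴)(+0.87) = 9.4 × 10⁻⁴ → stable
Every interval has Δρ > 0: the column is stably stratified throughout.

none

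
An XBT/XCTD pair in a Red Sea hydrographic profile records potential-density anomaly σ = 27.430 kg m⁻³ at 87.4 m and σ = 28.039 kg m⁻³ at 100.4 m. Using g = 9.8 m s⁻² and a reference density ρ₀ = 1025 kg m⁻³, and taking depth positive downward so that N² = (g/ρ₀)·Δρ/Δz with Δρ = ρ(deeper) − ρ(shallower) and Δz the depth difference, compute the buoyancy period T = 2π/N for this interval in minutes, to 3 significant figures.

4.95 min

Δρ = 1028.039 − 1027.430 = 0.609 kg m⁻³ over Δz = 100.4 − 87.4 = 13 m.
N² = (9.8/1025) × (0.609/13) = 4.4789 × 10⁻⁴ s⁻².
N = √(4.4789 × 10⁻⁴) = 0.021163 rad s⁻¹, so T = 2π/N = 296.89 s = 4.9482 min ≈ 4.95 min.
N² > 0, so the interval is statically stable.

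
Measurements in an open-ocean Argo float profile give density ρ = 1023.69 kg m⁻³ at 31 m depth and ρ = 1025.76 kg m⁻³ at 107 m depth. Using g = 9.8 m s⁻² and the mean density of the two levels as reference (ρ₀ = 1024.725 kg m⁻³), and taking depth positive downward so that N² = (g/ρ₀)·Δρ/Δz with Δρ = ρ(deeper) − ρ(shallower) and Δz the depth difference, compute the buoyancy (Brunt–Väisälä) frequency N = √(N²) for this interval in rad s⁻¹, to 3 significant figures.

0.0161 rad s⁻¹

Δρ = 1025.76 − 1023.69 = 2.07 kg m⁻³ over Δz = 107 − 31 = 76 m.
N² = (9.8/1024.725) × (2.07/76) = 2.6048 × 10⁻⁴ s⁻².
N = √(2.6048 × 10⁻⁴) = 0.016139 rad s⁻¹ ≈ 0.0161 rad s⁻¹.
Since Δρ > 0 the layer is stably stratified.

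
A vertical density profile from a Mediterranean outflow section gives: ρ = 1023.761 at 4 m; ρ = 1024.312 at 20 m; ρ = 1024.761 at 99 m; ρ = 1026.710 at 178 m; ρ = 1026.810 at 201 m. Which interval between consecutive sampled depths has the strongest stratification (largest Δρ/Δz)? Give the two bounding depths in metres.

Compute the density gradient over each adjacent pair:
  4–20 m: Δρ/Δz = 0.551/16 = 0.034 kg m⁻⁴
  20–99 m: Δρ/Δz = 0.449/79 = 5.7 × 10⁻³ kg m⁻⁴
  99–178 m: Δρ/Δz = 1.949/79 = 0.025 kg m⁻⁴
  178–201 m: Δρ/Δz = 0.100/23 = 4.3 × 10⁻³ kg m⁻⁴
The largest gradient is in the 4–20 m interval — the pycnocline.

4–20 m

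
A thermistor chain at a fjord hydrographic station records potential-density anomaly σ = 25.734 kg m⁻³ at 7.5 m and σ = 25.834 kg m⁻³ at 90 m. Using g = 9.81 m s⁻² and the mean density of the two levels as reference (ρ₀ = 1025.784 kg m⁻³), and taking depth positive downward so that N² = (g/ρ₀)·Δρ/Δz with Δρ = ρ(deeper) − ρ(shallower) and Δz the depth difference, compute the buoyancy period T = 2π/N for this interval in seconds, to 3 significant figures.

1.85 × 10³ s

Δρ = 1025.834 − 1025.734 = 0.100 kg m⁻³ over Δz = 90 − 7.5 = 82.5 m.
N² = (9.81/1025.784) × (0.100/82.5) = 1.1592 × 10⁻⁵ s⁻².
N = √(1.1592 × 10⁻⁵) = 3.4047 × 10⁻³ rad s⁻¹, so T = 2π/N = 1.8454 × 10³ s ≈ 1.85 × 10³ s.
Since Δρ > 0 the layer is stably stratified.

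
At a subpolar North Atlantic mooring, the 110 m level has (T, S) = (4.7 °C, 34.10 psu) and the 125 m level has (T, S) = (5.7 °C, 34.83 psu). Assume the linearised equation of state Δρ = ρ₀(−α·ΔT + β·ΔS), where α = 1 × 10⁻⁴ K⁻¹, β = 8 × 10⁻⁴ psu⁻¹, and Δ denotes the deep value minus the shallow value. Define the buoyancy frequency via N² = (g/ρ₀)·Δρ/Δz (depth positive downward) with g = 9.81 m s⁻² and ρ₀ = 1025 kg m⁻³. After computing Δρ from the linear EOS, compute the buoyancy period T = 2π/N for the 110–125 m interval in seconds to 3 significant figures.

353 s

ΔT = +1.0 K, ΔS = +0.73 psu (deep − shallow).
Δρ/ρ₀ = −αΔT + βΔS = -1.00 × 10⁻⁴ + 5.84 × 10⁻⁴ = 4.84 × 10⁻⁴, so Δρ ≈ 0.4961 kg m⁻³.
N² = (g/ρ₀)·Δρ/Δz = g·(Δρ/ρ₀)/Δz = 9.81 × 4.84 × 10⁻⁴ / 15 = 3.1654 × 10⁻⁴ s⁻².
N = √(3.1654 × 10⁻⁴) = 0.017792 rad s⁻¹ → T = 2π/N = 353.15 s ≈ 353 s.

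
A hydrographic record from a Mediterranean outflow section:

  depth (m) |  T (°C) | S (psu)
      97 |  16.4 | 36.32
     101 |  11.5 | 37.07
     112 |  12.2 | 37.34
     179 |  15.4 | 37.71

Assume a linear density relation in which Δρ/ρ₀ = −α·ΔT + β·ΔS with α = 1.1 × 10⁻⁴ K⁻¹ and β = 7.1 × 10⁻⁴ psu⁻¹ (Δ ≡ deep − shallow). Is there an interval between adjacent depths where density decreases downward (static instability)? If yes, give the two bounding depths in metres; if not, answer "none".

Evaluate Δρ/ρ₀ = −αΔT + βΔS across each adjacent pair:
  97–101 m: −αΔT+βΔS = −(1.1 × 10⁻⁴)(-4.9)+(7.1 × 10⁻⁴)(+0.75) = 1.1 × 10⁻³ → stable
  101–112 m: −αΔT+βΔS = −(1.1 × 10⁻⁴)(+0.7)+(7.1 × 10⁻⁴)(+0.27) = 1.1 × 10⁻⁴ → stable
  112–179 m: −αΔT+βΔS = −(1.1 × 10⁻⁴)(+3.2)+(7.1 × 10⁻⁴)(+0.37) = -8.9 × 10⁻⁵ → UNSTABLE
The 112–179 m interval has Δρ < 0: lighter water underlies denser water.

112–179 m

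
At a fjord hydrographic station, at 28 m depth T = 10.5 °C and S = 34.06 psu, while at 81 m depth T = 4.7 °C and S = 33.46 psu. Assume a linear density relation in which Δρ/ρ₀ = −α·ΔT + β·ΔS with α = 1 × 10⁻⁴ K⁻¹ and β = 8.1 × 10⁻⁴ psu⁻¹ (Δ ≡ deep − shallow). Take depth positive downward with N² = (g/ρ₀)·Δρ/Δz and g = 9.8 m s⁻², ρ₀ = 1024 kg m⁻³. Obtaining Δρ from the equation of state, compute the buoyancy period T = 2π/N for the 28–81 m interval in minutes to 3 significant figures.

25.1 min

ΔT = -5.8 K, ΔS = -0.60 psu (deep − shallow).
Δρ/ρ₀ = −αΔT + βΔS = 5.80 × 10⁻⁴ − 4.86 × 10⁻⁴ = 9.40 × 10⁻⁵, so Δρ ≈ 0.09626 kg m⁻³.
N² = (g/ρ₀)·Δρ/Δz = g·(Δρ/ρ₀)/Δz = 9.8 × 9.40 × 10⁻⁵ / 53 = 1.7381 × 10⁻⁵ s⁻².
N = √(1.7381 × 10⁻⁵) = 4.1691 × 10⁻³ rad s⁻¹ → T = 2π/N = 1.5071 × 10³ s = 25.118 min ≈ 25.1 min.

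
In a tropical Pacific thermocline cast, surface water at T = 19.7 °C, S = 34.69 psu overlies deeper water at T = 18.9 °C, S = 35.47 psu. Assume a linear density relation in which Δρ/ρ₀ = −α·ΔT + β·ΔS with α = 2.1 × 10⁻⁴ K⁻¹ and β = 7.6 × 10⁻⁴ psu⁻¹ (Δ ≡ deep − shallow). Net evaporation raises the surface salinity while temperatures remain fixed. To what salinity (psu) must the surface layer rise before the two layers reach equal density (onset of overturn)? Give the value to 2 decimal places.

35.69 psu

Neutral buoyancy requires −α(T_deep − T_surf) + β(S_deep − S_surf′) = 0.
S_surf′ = S_deep − (α/β)·ΔT = 35.47 − (2.1 × 10⁻⁴/7.6 × 10⁻⁴)·(-0.8) = 35.6911 psu.
Increase required: 35.6911 − 34.69 = 1.0011 psu.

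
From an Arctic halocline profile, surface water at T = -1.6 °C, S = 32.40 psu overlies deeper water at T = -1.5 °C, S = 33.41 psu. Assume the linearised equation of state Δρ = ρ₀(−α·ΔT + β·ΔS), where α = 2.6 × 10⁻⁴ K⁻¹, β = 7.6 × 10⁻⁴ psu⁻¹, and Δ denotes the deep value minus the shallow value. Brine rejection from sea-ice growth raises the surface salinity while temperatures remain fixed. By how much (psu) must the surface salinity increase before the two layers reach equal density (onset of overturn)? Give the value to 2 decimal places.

0.98 psu

Neutral buoyancy requires −α(T_deep − T_surf) + β(S_deep − S_surf′) = 0.
S_surf′ = S_deep − (α/β)·ΔT = 33.41 − (2.6 × 10⁻⁴/7.6 × 10⁻⁴)·(+0.1) = 33.3758 psu.
Increase required: 33.3758 − 32.40 = 0.9758 psu.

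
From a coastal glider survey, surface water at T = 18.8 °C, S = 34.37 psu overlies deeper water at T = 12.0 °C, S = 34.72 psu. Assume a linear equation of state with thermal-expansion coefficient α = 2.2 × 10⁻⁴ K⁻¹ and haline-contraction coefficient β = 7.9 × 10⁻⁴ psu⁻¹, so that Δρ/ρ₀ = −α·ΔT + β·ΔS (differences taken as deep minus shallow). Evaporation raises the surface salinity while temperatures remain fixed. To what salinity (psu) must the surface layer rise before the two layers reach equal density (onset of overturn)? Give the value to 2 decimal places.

36.61 psu

Neutral buoyancy requires −α(T_deep − T_surf) + β(S_deep − S_surf′) = 0.
S_surf′ = S_deep − (α/β)·ΔT = 34.72 − (2.2 × 10⁻⁴/7.9 × 10⁻⁴)·(-6.8) = 36.6137 psu.
Increase required: 36.6137 − 34.37 = 2.2437 psu.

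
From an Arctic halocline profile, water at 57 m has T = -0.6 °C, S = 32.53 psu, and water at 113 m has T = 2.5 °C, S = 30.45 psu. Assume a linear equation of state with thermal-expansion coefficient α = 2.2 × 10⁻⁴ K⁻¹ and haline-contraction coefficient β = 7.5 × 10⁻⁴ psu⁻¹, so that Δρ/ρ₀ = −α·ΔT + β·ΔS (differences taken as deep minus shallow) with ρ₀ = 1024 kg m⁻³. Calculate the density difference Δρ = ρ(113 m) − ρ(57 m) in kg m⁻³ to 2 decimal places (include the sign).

ΔT = +3.1 K, ΔS = -2.08 psu (deep − shallow).
Δρ/ρ₀ = −(2.2 × 10⁻⁴)(+3.1) + (7.5 × 10⁻⁴)(-2.08) = -2.242 × 10⁻³.
Δρ = 1024 × (-2.242 × 10⁻³) = -2.30 kg m⁻³.
Negative Δρ: lighter below, statically unstable.

-2.30 kg m⁻³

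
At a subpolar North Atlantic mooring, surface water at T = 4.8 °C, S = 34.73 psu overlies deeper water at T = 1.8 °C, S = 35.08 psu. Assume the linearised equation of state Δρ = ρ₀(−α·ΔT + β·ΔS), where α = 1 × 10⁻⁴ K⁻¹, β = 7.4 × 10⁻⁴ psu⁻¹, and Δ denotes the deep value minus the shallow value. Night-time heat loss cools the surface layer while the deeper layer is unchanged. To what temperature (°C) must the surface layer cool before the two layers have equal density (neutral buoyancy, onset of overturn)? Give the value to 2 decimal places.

Neutral buoyancy requires Δρ = 0, i.e. −α(T_deep − T_surf′) + β(S_deep − S_surf) = 0.
T_surf′ = T_deep − (β/α)·ΔS = 1.8 − (7.4 × 10⁻⁴/1 × 10⁻⁴)·(+0.35) = -0.7900 °C.
Cooling required: 4.8 − (-0.7900) = 5.5900 °C.

-0.79 °C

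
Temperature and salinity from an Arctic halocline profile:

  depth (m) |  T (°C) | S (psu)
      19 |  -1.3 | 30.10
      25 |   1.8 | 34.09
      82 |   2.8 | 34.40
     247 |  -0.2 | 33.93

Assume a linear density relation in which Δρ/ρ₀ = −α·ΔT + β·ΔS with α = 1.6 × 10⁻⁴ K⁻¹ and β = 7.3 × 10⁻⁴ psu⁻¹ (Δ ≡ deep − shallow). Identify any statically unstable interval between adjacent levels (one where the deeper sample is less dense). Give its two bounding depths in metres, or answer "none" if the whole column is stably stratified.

Evaluate Δρ/ρ₀ = −αΔT + βΔS across each adjacent pair:
  19–25 m: −αΔT+βΔS = −(1.6 × 10⁻⁴)(+3.1)+(7.3 × 10⁻⁴)(+3.99) = 2.4 × 10⁻³ → stable
  25–82 m: −αΔT+βΔS = −(1.6 × 10⁻⁴)(+1.0)+(7.3 × 10⁻⁴)(+0.31) = 6.6 × 10⁻⁵ → stable
  82–247 m: −αΔT+βΔS = −(1.6 × 10⁻⁴)(-3.0)+(7.3 × 10⁻⁴)(-0.47) = 1.4 × 10⁻⁴ → stable
Every interval has Δρ > 0: the column is stably stratified throughout.

none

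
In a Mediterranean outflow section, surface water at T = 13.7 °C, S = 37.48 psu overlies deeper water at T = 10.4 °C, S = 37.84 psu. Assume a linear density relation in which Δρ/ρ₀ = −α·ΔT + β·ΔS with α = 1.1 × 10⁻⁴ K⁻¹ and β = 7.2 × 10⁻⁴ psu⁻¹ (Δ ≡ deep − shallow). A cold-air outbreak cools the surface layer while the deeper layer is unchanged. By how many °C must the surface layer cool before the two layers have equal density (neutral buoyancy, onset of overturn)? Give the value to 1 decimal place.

Neutral buoyancy requires Δρ = 0, i.e. −α(T_deep − T_surf′) + β(S_deep − S_surf) = 0.
T_surf′ = T_deep − (β/α)·ΔS = 10.4 − (7.2 × 10⁻⁴/1.1 × 10⁻⁴)·(+0.36) = 8.044 °C.
Cooling required: 13.7 − (8.044) = 5.656 °C.

5.7 °C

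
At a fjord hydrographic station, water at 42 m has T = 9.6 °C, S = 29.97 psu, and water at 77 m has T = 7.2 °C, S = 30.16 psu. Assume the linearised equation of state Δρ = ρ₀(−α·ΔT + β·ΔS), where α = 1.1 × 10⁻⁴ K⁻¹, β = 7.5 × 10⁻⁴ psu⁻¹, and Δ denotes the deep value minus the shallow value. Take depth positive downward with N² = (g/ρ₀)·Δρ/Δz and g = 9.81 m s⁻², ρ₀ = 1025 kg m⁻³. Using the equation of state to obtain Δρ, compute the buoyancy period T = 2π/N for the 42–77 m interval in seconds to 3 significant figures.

ΔT = -2.4 K, ΔS = +0.19 psu (deep − shallow).
Δρ/ρ₀ = −αΔT + βΔS = 2.64 × 10⁻⁴ + 1.425 × 10⁻⁴ = 4.065 × 10⁻⁴, so Δρ ≈ 0.4167 kg m⁻³.
N² = (g/ρ₀)·Δρ/Δz = g·(Δρ/ρ₀)/Δz = 9.81 × 4.065 × 10⁻⁴ / 35 = 1.1394 × 10⁻⁴ s⁻².
N = √(1.1394 × 10⁻⁴) = 0.010674 rad s⁻¹ → T = 2π/N = 588.64 s ≈ 589 s.

589 s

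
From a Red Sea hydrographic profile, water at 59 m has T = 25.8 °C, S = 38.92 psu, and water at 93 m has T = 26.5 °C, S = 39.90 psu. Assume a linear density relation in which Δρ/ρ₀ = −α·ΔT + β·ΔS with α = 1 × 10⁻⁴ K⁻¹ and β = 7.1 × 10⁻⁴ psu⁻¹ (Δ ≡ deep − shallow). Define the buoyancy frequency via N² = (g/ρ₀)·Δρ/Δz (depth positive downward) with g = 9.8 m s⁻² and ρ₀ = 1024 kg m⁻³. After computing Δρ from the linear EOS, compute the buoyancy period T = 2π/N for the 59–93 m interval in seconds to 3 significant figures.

ΔT = +0.7 K, ΔS = +0.98 psu (deep − shallow).
Δρ/ρ₀ = −αΔT + βΔS = -7.00 × 10⁻⁵ + 6.958 × 10⁻⁴ = 6.258 × 10⁻⁴, so Δρ ≈ 0.6408 kg m⁻³.
N² = (g/ρ₀)·Δρ/Δz = g·(Δρ/ρ₀)/Δz = 9.8 × 6.258 × 10⁻⁴ / 34 = 1.8038 × 10⁻⁴ s⁻².
N = √(1.8038 × 10⁻⁴) = 0.013431 rad s⁻¹ → T = 2π/N = 467.81 s ≈ 468 s.

468 s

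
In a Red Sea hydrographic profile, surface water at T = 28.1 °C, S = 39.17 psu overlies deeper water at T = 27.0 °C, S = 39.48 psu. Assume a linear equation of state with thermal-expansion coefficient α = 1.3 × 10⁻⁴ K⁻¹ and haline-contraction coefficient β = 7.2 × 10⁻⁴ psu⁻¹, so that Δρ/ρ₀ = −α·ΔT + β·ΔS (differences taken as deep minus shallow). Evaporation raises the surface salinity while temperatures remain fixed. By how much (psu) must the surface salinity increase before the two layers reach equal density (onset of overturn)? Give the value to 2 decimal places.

0.51 psu

Neutral buoyancy requires −α(T_deep − T_surf) + β(S_deep − S_surf′) = 0.
S_surf′ = S_deep − (α/β)·ΔT = 39.48 − (1.3 × 10⁻⁴/7.2 × 10⁻⁴)·(-1.1) = 39.6786 psu.
Increase required: 39.6786 − 39.17 = 0.5086 psu.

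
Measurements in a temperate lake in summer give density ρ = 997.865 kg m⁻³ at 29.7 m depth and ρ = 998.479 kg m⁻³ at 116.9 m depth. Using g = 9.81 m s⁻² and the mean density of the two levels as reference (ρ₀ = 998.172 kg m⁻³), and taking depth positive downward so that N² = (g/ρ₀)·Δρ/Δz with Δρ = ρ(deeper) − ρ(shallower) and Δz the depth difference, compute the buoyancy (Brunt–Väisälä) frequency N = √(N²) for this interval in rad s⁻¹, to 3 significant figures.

8.32 × 10⁻³ rad s⁻¹

Δρ = 998.479 − 997.865 = 0.614 kg m⁻³ over Δz = 116.9 − 29.7 = 87.2 m.
N² = (9.81/998.172) × (0.614/87.2) = 6.9202 × 10⁻⁵ s⁻².
N = √(6.9202 × 10⁻⁵) = 8.3188 × 10⁻³ rad s⁻¹ ≈ 8.32 × 10⁻³ rad s⁻¹.
N² > 0, so the interval is statically stable.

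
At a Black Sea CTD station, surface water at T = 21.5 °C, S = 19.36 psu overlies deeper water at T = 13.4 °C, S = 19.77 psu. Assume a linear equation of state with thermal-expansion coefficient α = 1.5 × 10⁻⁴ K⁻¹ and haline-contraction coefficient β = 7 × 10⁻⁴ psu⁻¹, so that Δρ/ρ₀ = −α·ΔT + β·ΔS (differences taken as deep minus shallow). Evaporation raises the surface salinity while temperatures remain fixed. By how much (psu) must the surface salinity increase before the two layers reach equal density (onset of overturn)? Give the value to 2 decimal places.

Neutral buoyancy requires −α(T_deep − T_surf) + β(S_deep − S_surf′) = 0.
S_surf′ = S_deep − (α/β)·ΔT = 19.77 − (1.5 × 10⁻⁴/7 × 10⁻⁴)·(-8.1) = 21.5057 psu.
Increase required: 21.5057 − 19.36 = 2.1457 psu.

2.15 psu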